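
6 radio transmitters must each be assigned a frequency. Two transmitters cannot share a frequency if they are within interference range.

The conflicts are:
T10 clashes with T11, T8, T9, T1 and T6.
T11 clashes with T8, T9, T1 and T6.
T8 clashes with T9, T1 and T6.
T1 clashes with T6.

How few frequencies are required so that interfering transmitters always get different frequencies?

T10, T11, T8, T1, T6 all conflict with each other, so at least 5 frequencies are needed.
Using 5 frequencies: T10=2, T11=1, T8=3, T9=4, T1=4, T6=5. Each listed conflict is separated.

5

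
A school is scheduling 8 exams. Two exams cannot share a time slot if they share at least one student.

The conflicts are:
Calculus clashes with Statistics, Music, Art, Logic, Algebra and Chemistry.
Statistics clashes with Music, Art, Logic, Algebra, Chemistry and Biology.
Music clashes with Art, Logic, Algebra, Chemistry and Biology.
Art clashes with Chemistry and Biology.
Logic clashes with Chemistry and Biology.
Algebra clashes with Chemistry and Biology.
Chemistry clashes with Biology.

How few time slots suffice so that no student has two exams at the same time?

5

Calculus, Statistics, Music, Algebra, Chemistry pairwise conflict, so at least 5 time slots are needed.
5 time slots suffice: time slot 1 → {Statistics}; time slot 2 → {Chemistry}; time slot 3 → {Music}; time slot 4 → {Calculus, Biology}; time slot 5 → {Art, Logic, Algebra}. No two conflicting exams share a time slot.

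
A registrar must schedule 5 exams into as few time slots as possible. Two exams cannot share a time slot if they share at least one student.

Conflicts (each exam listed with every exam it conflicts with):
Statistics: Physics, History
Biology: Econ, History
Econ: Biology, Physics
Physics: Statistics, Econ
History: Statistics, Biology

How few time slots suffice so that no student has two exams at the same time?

The cycle Physics-Statistics-History-Biology-Econ-Physics has odd length 5, so it cannot be 2-colored; at least 3 time slots are needed.
A valid assignment using 3 time slots: Statistics=2, Biology=2, Econ=1, Physics=3, History=1. Every pair that conflicts lands in different time slots.

3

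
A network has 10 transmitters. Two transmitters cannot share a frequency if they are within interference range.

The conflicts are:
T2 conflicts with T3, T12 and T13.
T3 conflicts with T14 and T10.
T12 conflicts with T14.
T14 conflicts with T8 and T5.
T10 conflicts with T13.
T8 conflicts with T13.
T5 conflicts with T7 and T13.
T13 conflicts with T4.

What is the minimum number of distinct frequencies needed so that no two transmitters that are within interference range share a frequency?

The cycle T10-T13-T5-T14-T3-T10 has odd length 5, so it cannot be 2-colored; at least 3 frequencies are needed.
A valid assignment using 3 frequencies: T2=3, T3=2, T12=2, T14=1, T10=3, T8=2, T5=2, T7=1, T13=1, T4=2. No two conflicting transmitters share a frequency.

3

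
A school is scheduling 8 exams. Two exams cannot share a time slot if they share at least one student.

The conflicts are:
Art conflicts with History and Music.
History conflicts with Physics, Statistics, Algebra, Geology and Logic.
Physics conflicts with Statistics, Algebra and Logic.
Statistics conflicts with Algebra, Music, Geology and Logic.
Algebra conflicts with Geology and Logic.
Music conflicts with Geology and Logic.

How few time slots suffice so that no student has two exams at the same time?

History, Physics, Statistics, Algebra, Logic are mutually in conflict, so at least 5 time slots are needed.
5 time slots suffice: time slot 1 → {Art, Statistics}; time slot 2 → {History, Music}; time slot 3 → {Geology, Logic}; time slot 4 → {Algebra}; time slot 5 → {Physics}. No two conflicting exams share a time slot.

5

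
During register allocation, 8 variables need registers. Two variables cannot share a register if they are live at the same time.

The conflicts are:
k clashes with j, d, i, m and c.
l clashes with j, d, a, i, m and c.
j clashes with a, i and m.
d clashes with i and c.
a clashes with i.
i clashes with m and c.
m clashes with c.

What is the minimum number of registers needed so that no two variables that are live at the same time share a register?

k, j, i, m are mutually in conflict, so at least 4 registers are needed.
Using 4 registers: k=2, l=2, j=4, d=3, a=3, i=1, m=3, c=4. Every pair that conflicts lands in different registers.

4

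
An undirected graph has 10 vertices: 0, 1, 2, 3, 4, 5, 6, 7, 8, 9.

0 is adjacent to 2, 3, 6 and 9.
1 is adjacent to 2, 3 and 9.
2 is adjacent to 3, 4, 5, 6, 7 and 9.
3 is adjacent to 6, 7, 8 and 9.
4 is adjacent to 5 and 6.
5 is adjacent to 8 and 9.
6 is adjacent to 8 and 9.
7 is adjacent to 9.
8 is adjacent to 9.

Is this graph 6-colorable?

The chromatic number is 5. 0, 2, 3, 6, 9 are pairwise adjacent (a clique of size 5), so at least 5 colors are needed.
One proper 5-coloring: 0=purple, 1=yellow, 2=blue, 3=green, 4=red, 5=green, 6=yellow, 7=yellow, 8=blue, 9=red.
Since 6 ≥ 5, a proper 6-coloring certainly exists.

Yes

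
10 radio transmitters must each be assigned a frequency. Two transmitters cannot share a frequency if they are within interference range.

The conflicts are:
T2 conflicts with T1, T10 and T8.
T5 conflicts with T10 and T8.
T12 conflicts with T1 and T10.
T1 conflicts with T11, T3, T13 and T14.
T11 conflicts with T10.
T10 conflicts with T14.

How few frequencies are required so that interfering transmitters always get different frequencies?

2

T2 and T10 conflict, so at least 2 frequencies are needed.
Using 2 frequencies: T2=2, T5=2, T12=2, T1=1, T11=2, T10=1, T8=1, T3=2, T13=2, T14=2. No two conflicting transmitters share a frequency.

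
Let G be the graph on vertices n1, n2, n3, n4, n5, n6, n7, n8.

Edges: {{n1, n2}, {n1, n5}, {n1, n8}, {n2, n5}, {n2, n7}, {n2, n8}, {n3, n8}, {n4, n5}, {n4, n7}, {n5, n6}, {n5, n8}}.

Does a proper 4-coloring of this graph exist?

Yes

The chromatic number is 4. n1, n2, n5, n8 form a clique, so at least 4 colors are needed.
One proper 4-coloring: n1=yellow, n2=green, n3=red, n4=blue, n5=red, n6=blue, n7=red, n8=blue.
That is already a proper 4-coloring.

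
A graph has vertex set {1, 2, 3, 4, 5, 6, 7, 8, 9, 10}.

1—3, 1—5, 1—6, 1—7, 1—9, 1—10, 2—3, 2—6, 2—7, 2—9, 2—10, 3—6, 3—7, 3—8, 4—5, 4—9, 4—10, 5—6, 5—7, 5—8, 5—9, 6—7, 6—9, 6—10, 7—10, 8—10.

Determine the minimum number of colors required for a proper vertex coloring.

4

2, 6, 7, 10 form a clique, so at least 4 colors are needed.
4 colors suffice: color red → {4, 6, 8}; color blue → {7, 9}; color green → {3, 5, 10}; color yellow → {1, 2}. Each edge has distinct colors on its endpoints.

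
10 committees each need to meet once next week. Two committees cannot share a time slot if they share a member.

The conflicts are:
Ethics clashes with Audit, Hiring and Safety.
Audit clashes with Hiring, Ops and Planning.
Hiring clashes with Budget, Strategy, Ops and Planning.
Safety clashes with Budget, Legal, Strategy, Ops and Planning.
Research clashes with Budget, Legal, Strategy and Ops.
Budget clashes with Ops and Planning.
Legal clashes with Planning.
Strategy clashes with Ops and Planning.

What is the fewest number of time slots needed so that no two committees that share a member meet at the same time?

Research, Strategy, Ops all conflict with each other, so at least 3 time slots are needed.
3 time slots suffice: time slot 1 → {Ethics, Ops, Planning}; time slot 2 → {Hiring, Safety, Research}; time slot 3 → {Audit, Budget, Legal, Strategy}. No two conflicting committees share a time slot.

3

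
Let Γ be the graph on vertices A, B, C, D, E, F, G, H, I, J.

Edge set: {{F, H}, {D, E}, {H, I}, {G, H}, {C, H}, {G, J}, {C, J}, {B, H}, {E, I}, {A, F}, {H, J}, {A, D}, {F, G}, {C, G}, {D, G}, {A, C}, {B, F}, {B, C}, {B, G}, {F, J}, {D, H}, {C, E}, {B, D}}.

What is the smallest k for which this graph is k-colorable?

4

B, D, G, H are pairwise adjacent (a clique of size 4), so at least 4 colors are needed.
4 colors suffice: color 1 → {A, E, H}; color 2 → {C, D, F, I}; color 3 → {G}; color 4 → {B, J}. No two adjacent vertices share a color.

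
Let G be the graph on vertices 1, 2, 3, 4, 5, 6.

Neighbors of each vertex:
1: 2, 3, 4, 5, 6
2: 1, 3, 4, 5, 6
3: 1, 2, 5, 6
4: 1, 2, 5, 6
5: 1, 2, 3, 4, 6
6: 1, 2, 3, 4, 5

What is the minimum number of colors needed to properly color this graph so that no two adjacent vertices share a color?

5

1, 2, 3, 5, 6 are mutually adjacent (a clique of size 5), so at least 5 colors are needed.
5 colors suffice: color a → {6}; color b → {1}; color c → {2}; color d → {5}; color e → {3, 4}. Every edge joins two different colors.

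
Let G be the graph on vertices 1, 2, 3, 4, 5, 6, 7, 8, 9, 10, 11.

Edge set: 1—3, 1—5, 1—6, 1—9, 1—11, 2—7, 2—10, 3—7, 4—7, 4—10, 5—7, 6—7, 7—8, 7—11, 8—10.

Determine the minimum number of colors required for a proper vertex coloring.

7 and 8 are adjacent, so at least 2 colors are needed.
2 colors suffice: 1=a, 2=b, 3=b, 4=b, 5=b, 6=b, 7=a, 8=b, 9=b, 10=a, 11=b. Each edge has distinct colors on its endpoints.

2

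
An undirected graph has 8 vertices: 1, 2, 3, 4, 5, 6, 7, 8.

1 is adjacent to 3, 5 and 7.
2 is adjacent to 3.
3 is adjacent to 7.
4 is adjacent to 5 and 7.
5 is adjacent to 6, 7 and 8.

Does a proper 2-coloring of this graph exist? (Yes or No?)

1, 5, 7 are pairwise adjacent, so at least 3 colors are needed.
So 2 colors are not enough.

No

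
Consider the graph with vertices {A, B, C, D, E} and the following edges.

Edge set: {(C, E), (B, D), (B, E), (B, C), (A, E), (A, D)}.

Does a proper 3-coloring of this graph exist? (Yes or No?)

Yes

The chromatic number is 3. B, C, E are pairwise adjacent, so at least 3 colors are needed.
3 colors suffice: color red → {D, E}; color blue → {A, B}; color green → {C}.
That is already a proper 3-coloring.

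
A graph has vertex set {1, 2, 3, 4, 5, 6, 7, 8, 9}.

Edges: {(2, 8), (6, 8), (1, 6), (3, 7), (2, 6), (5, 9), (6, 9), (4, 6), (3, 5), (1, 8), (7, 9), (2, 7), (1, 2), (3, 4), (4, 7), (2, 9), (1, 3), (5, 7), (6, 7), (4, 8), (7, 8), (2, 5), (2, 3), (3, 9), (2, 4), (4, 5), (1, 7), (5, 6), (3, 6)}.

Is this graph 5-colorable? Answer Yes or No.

No

2, 3, 5, 6, 7, 9 are mutually adjacent (a clique of size 6), so at least 6 colors are needed.
So 5 colors are not enough.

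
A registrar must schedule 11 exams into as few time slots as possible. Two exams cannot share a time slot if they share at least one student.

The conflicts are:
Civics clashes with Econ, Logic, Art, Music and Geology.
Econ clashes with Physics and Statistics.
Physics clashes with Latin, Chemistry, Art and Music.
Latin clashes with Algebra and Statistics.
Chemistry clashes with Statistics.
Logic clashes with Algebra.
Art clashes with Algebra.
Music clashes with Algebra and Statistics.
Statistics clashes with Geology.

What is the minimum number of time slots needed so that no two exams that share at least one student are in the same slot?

2

Music and Statistics conflict, so at least 2 time slots are needed.
2 time slots suffice: time slot 1 → {Civics, Physics, Algebra, Statistics}; time slot 2 → {Econ, Latin, Chemistry, Logic, Art, Music, Geology}. Every pair that conflicts lands in different time slots.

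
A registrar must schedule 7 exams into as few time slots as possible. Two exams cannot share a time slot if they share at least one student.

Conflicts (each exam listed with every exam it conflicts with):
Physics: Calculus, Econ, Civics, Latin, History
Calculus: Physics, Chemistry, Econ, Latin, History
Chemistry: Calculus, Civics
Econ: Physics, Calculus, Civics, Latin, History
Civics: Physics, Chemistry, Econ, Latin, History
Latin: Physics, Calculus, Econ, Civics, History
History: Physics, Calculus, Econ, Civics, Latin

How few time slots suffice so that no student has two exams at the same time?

5

Physics, Econ, Civics, Latin, History all conflict with each other, so at least 5 time slots are needed.
5 time slots suffice: time slot 1 → {Physics, Chemistry}; time slot 2 → {History}; time slot 3 → {Latin}; time slot 4 → {Econ}; time slot 5 → {Calculus, Civics}. Every pair that conflicts lands in different time slots.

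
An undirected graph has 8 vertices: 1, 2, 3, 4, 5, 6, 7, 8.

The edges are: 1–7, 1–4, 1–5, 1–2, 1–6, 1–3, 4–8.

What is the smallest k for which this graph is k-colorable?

1 and 4 are adjacent, so at least 2 colors are needed.
One proper 2-coloring: 1=red, 2=blue, 3=blue, 4=blue, 5=blue, 6=blue, 7=blue, 8=red. No two adjacent vertices share a color.

2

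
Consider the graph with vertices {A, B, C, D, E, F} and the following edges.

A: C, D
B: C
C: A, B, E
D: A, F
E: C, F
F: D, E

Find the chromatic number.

3

The cycle A-D-F-E-C-A has odd length 5, so it cannot be 2-colored; at least 3 colors are needed.
3 colors suffice: color 1 → {C, F}; color 2 → {B, D, E}; color 3 → {A}. Every edge joins two different colors.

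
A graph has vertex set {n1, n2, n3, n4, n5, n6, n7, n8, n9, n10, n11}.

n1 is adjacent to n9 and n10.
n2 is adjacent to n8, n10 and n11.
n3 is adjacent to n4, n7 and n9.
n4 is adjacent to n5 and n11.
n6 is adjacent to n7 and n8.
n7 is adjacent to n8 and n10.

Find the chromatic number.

3

n6, n7, n8 form a triangle, so at least 3 colors are needed.
3 colors suffice: color 1 → {n1, n2, n4, n7}; color 2 → {n3, n5, n8, n10, n11}; color 3 → {n6, n9}. No two adjacent vertices share a color.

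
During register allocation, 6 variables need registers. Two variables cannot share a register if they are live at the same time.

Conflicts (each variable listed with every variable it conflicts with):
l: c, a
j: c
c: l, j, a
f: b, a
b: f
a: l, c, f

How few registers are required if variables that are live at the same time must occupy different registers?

l, c, a are mutually in conflict, so at least 3 registers are needed.
3 registers suffice: register 1 → {j, b, a}; register 2 → {c, f}; register 3 → {l}. Every pair that conflicts lands in different registers.

3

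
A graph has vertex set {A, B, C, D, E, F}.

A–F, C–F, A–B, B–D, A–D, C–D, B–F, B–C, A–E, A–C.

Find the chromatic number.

4

A, B, C, D are pairwise adjacent (a clique of size 4), so at least 4 colors are needed.
4 colors suffice: color red → {A}; color blue → {C, E}; color green → {B}; color yellow → {D, F}. Each edge has distinct colors on its endpoints.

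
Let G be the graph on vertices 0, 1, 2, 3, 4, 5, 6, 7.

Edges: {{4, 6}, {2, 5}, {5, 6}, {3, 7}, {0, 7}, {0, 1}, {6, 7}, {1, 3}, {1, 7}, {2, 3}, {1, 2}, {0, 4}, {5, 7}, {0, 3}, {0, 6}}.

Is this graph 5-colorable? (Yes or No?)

The chromatic number is 4. 0, 1, 3, 7 are pairwise adjacent (a clique of size 4), so at least 4 colors are needed.
4 colors suffice: 0=blue, 1=green, 2=red, 3=yellow, 4=red, 5=blue, 6=green, 7=red.
Since 5 ≥ 4, a proper 5-coloring certainly exists.

Yes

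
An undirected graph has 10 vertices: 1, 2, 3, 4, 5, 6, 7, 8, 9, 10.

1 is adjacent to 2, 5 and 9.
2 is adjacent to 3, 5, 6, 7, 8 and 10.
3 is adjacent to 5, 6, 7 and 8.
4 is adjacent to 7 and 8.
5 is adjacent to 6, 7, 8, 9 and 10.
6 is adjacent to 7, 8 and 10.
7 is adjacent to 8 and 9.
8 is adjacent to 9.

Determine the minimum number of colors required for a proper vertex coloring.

2, 3, 5, 6, 7, 8 form a clique, so at least 6 colors are needed.
6 colors suffice: color a → {4, 5}; color b → {2, 9}; color c → {1, 8, 10}; color d → {7}; color e → {6}; color f → {3}. No two adjacent vertices share a color.

6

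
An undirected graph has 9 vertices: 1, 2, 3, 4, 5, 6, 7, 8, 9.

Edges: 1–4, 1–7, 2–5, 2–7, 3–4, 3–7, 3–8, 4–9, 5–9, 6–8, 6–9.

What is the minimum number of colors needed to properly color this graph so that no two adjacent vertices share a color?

3

The cycle 8-3-4-9-6-8 has odd length 5, so it cannot be 2-colored; at least 3 colors are needed.
One proper 3-coloring: 1=blue, 2=blue, 3=blue, 4=red, 5=red, 6=red, 7=red, 8=green, 9=blue. Every edge joins two different colors.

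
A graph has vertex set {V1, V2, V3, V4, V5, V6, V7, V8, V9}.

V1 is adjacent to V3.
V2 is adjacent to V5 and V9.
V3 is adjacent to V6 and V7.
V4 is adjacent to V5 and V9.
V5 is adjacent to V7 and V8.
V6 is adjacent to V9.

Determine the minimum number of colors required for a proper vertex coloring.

2

V4 and V9 are adjacent, so at least 2 colors are needed.
2 colors suffice: color red → {V3, V5, V9}; color blue → {V1, V2, V4, V6, V7, V8}. No two adjacent vertices share a color.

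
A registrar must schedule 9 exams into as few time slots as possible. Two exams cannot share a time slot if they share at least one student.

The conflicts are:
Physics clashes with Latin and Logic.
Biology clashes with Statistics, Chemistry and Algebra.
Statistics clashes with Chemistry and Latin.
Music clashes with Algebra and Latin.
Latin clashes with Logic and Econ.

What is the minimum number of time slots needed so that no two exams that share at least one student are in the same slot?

Physics, Latin, Logic all conflict with each other, so at least 3 time slots are needed.
A valid assignment using 3 time slots: Physics=3, Biology=1, Statistics=2, Music=2, Chemistry=3, Algebra=3, Latin=1, Logic=2, Econ=2. Every pair that conflicts lands in different time slots.

3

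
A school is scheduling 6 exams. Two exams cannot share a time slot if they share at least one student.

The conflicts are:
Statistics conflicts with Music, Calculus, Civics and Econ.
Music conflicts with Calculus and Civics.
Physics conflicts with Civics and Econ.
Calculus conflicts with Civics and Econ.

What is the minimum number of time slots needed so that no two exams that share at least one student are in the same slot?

4

Statistics, Music, Calculus, Civics pairwise conflict, so at least 4 time slots are needed.
4 time slots suffice: Statistics=3, Music=4, Physics=2, Calculus=2, Civics=1, Econ=1. Every pair that conflicts lands in different time slots.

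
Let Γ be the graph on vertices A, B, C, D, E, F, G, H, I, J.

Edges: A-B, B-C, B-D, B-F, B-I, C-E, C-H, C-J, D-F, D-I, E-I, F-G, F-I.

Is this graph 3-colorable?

No

B, D, F, I are mutually adjacent (a clique of size 4), so at least 4 colors are needed.
So 3 colors are not enough.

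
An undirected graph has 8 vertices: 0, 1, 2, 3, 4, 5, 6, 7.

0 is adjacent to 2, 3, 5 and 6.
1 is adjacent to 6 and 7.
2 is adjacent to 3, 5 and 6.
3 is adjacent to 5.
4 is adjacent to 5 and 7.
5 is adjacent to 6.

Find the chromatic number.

0, 2, 3, 5 are pairwise adjacent (a clique of size 4), so at least 4 colors are needed.
A valid assignment using 4 colors: 0=d, 1=a, 2=c, 3=b, 4=c, 5=a, 6=b, 7=b. Each edge has distinct colors on its endpoints.

4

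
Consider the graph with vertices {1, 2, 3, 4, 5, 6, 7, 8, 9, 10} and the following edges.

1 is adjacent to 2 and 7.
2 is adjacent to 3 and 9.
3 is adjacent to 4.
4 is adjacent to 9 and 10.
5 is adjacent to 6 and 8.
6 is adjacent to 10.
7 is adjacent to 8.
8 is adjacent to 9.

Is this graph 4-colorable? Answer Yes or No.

Yes

The chromatic number is 3. The cycle 7-8-9-2-1-7 has odd length 5, so it cannot be 2-colored; at least 3 colors are needed.
3 colors suffice: color red → {3, 5, 7, 9, 10}; color blue → {2, 4, 6, 8}; color green → {1}.
Since 4 ≥ 3, a proper 4-coloring certainly exists.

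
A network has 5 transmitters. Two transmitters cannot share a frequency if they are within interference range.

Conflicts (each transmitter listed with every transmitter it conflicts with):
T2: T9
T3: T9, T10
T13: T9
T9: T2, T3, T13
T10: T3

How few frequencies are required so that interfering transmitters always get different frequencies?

2

T3 and T10 conflict, so at least 2 frequencies are needed.
2 frequencies suffice: frequency 1 → {T9, T10}; frequency 2 → {T2, T3, T13}. Each listed conflict is separated.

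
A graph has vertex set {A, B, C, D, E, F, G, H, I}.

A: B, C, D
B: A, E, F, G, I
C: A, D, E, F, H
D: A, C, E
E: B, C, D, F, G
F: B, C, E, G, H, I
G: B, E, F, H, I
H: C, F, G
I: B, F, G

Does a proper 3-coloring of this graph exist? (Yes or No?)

No

B, F, G, I form a clique, so at least 4 colors are needed.
So 3 colors are not enough.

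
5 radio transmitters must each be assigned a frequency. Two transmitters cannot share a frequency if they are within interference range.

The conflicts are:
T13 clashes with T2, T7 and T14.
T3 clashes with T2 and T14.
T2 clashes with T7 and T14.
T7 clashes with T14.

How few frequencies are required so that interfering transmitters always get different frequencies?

T13, T2, T7, T14 are mutually in conflict, so at least 4 frequencies are needed.
4 frequencies suffice: T13=4, T3=3, T2=1, T7=3, T14=2. Every pair that conflicts lands in different frequencies.

4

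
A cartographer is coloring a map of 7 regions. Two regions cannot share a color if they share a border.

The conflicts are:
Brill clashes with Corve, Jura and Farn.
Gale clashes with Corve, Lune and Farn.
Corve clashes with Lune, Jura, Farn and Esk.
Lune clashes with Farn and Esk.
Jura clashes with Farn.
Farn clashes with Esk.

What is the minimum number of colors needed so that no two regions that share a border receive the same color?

4

Corve, Lune, Farn, Esk pairwise conflict, so at least 4 colors are needed.
One proper 4-coloring: Brill=3, Gale=4, Corve=1, Lune=3, Jura=4, Farn=2, Esk=4. Each listed conflict is separated.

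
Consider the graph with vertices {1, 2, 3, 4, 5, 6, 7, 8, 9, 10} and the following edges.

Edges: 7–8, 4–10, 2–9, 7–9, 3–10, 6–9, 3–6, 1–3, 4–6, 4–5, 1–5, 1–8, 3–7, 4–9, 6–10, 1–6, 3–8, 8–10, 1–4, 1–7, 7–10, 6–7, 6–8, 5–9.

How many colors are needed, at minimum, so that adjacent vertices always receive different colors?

5

1, 3, 6, 7, 8 are mutually adjacent (a clique of size 5), so at least 5 colors are needed.
5 colors suffice: 1=green, 2=red, 3=yellow, 4=blue, 5=red, 6=red, 7=blue, 8=purple, 9=green, 10=green. Each edge has distinct colors on its endpoints.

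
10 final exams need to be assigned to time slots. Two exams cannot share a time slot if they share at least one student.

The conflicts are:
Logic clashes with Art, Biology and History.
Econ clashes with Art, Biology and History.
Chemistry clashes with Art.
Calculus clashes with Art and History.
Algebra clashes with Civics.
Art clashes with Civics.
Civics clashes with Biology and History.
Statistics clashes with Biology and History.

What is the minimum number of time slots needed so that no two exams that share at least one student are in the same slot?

2

Chemistry and Art conflict, so at least 2 time slots are needed.
Using 2 time slots: Logic=2, Econ=2, Chemistry=2, Calculus=2, Algebra=1, Art=1, Civics=2, Statistics=2, Biology=1, History=1. No two conflicting exams share a time slot.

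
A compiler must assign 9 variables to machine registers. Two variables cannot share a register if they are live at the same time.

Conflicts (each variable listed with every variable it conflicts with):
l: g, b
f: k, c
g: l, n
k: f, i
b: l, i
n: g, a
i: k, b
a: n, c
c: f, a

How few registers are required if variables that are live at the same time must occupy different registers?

3

The cycle f-k-i-b-l-g-n-a-c-f has odd length 9, so it cannot be 2-colored; at least 3 registers are needed.
3 registers suffice: register 1 → {l, f, n, i}; register 2 → {g, k, b, c}; register 3 → {a}. Every pair that conflicts lands in different registers.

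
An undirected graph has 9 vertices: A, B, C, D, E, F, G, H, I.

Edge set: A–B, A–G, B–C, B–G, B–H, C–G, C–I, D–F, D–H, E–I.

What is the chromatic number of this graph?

3

A, B, G are mutually adjacent, so at least 3 colors are needed.
One proper 3-coloring: A=3, B=1, C=3, D=1, E=2, F=2, G=2, H=2, I=1. Every edge joins two different colors.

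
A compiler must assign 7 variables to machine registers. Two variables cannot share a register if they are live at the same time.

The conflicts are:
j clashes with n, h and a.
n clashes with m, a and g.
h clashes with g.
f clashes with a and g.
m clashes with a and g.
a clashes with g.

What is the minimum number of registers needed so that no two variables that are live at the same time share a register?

n, m, a, g all conflict with each other, so at least 4 registers are needed.
A valid assignment using 4 registers: j=1, n=3, h=2, f=3, m=4, a=2, g=1. Every pair that conflicts lands in different registers.

4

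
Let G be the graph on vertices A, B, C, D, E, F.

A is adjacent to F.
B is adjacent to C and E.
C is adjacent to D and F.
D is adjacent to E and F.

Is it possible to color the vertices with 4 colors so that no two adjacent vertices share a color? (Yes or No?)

Yes

The chromatic number is 3. C, D, F are mutually adjacent, so at least 3 colors are needed.
One proper 3-coloring: A=1, B=1, C=3, D=1, E=2, F=2.
Since 4 ≥ 3, a proper 4-coloring certainly exists.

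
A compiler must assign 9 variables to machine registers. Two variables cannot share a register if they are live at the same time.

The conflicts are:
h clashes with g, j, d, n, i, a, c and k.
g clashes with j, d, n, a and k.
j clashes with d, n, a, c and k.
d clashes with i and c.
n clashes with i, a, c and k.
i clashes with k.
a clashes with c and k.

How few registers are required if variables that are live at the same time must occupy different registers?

h, g, j, n, a, k pairwise conflict, so at least 6 registers are needed.
6 registers suffice: register 1 → {h}; register 2 → {j, i}; register 3 → {d, n}; register 4 → {c, k}; register 5 → {g}; register 6 → {a}. Each listed conflict is separated.

6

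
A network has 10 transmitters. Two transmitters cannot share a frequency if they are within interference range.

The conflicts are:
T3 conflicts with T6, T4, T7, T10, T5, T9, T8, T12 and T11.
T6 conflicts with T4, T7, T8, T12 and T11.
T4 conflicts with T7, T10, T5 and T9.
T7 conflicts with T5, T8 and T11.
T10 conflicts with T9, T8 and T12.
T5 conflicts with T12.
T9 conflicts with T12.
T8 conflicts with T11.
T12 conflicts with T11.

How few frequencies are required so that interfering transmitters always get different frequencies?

T3, T6, T7, T8, T11 all conflict with each other, so at least 5 frequencies are needed.
5 frequencies suffice: frequency 1 → {T3}; frequency 2 → {T6, T10, T5}; frequency 3 → {T7, T12}; frequency 4 → {T4, T11}; frequency 5 → {T9, T8}. No two conflicting transmitters share a frequency.

5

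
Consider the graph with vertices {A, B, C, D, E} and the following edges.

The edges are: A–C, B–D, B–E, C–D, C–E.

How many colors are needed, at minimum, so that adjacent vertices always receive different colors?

2

C and D are adjacent, so at least 2 colors are needed.
2 colors suffice: A=blue, B=red, C=red, D=blue, E=blue. Each edge has distinct colors on its endpoints.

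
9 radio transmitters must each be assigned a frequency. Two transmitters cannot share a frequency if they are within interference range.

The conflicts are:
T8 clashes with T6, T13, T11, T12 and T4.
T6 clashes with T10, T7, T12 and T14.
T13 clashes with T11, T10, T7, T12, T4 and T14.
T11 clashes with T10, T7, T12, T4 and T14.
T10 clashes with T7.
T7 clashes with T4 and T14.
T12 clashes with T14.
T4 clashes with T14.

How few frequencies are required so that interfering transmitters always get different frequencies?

T13, T11, T7, T4, T14 all conflict with each other, so at least 5 frequencies are needed.
5 frequencies suffice: frequency 1 → {T6, T13}; frequency 2 → {T11}; frequency 3 → {T7, T12}; frequency 4 → {T8, T10, T14}; frequency 5 → {T4}. No two conflicting transmitters share a frequency.

5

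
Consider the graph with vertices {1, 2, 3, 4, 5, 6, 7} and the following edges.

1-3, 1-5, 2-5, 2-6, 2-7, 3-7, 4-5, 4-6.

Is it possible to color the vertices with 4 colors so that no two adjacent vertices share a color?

Yes

The chromatic number is 3. The cycle 1-5-2-7-3-1 has odd length 5, so it cannot be 2-colored; at least 3 colors are needed.
A valid assignment using 3 colors: 1=green, 2=red, 3=red, 4=red, 5=blue, 6=blue, 7=blue.
Since 4 ≥ 3, a proper 4-coloring certainly exists.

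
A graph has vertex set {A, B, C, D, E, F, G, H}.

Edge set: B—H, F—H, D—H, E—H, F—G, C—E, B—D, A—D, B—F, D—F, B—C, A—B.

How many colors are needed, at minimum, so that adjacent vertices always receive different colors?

B, D, F, H form a clique, so at least 4 colors are needed.
4 colors suffice: color 1 → {B, E, G}; color 2 → {A, C, F}; color 3 → {D}; color 4 → {H}. Each edge has distinct colors on its endpoints.

4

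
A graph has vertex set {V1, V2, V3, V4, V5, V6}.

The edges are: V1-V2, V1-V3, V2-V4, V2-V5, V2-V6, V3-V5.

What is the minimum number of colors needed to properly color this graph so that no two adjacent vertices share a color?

V2 and V5 are adjacent, so at least 2 colors are needed.
2 colors suffice: color R → {V2, V3}; color B → {V1, V4, V5, V6}. Each edge has distinct colors on its endpoints.

2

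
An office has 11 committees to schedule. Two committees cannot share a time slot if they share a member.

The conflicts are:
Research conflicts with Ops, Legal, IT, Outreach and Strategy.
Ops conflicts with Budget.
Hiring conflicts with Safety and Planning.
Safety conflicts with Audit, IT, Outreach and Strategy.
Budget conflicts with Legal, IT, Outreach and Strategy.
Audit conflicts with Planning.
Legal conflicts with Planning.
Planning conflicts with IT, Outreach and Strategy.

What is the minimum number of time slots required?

Budget and Strategy conflict, so at least 2 time slots are needed.
A valid assignment using 2 time slots: Research=1, Ops=2, Hiring=2, Safety=1, Budget=1, Audit=2, Legal=2, Planning=1, IT=2, Outreach=2, Strategy=2. No two conflicting committees share a time slot.

2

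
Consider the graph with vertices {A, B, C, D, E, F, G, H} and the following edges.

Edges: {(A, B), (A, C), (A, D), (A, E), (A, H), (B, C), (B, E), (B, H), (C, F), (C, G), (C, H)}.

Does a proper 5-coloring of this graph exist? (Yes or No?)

The chromatic number is 4. A, B, C, H form a clique, so at least 4 colors are needed.
4 colors suffice: color red → {C, D, E}; color blue → {A, F, G}; color green → {B}; color yellow → {H}.
Since 5 ≥ 4, a proper 5-coloring certainly exists.

Yes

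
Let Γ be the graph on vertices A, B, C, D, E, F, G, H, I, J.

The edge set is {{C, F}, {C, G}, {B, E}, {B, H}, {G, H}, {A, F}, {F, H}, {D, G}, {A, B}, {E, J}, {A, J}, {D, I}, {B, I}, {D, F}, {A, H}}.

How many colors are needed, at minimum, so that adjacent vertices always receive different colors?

3

A, F, H are pairwise adjacent, so at least 3 colors are needed.
3 colors suffice: color 1 → {B, F, G, J}; color 2 → {C, D, E, H}; color 3 → {A, I}. Every edge joins two different colors.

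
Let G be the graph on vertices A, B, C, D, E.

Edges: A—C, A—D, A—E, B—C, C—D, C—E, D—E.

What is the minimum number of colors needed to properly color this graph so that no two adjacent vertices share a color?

4

A, C, D, E form a clique, so at least 4 colors are needed.
4 colors suffice: color 1 → {C}; color 2 → {B, D}; color 3 → {E}; color 4 → {A}. Each edge has distinct colors on its endpoints.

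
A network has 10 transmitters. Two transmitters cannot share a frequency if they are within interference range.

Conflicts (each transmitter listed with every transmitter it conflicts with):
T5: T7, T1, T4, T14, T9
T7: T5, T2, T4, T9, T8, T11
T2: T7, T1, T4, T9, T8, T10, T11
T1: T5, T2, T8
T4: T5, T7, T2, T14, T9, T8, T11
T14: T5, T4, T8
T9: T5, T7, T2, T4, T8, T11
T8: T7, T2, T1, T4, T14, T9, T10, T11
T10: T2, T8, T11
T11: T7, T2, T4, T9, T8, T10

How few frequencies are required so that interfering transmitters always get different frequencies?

T7, T2, T4, T9, T8, T11 are mutually in conflict, so at least 6 frequencies are needed.
Using 6 frequencies: T5=1, T7=6, T2=2, T1=3, T4=3, T14=2, T9=4, T8=1, T10=3, T11=5. Every pair that conflicts lands in different frequencies.

6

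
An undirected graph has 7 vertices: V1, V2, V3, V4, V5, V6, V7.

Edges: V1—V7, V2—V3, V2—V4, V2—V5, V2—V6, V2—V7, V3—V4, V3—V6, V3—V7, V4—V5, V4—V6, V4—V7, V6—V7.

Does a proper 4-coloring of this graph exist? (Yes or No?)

V2, V3, V4, V6, V7 form a clique, so at least 5 colors are needed.
So 4 colors are not enough.

No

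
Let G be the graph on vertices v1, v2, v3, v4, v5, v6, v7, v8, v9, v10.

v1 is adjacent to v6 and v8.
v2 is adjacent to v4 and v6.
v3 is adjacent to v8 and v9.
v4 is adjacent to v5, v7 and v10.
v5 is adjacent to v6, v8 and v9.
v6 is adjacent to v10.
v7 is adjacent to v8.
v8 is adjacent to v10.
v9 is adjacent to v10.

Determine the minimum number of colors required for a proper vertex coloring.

v2 and v4 are adjacent, so at least 2 colors are needed.
A valid assignment using 2 colors: v1=B, v2=B, v3=B, v4=R, v5=B, v6=R, v7=B, v8=R, v9=R, v10=B. Each edge has distinct colors on its endpoints.

2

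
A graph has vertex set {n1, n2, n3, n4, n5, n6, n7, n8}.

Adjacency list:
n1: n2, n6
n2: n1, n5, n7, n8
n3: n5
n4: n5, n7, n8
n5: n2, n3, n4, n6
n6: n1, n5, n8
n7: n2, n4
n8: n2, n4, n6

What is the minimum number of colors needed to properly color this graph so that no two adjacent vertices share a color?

2

n4 and n8 are adjacent, so at least 2 colors are needed.
2 colors suffice: color 1 → {n1, n5, n7, n8}; color 2 → {n2, n3, n4, n6}. Each edge has distinct colors on its endpoints.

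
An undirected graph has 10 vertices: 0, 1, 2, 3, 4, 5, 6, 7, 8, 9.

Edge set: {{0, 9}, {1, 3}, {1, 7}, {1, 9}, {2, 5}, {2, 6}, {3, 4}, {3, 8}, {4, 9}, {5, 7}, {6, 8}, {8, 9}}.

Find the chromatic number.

3

The cycle 2-6-8-9-1-7-5-2 has odd length 7, so it cannot be 2-colored; at least 3 colors are needed.
A valid assignment using 3 colors: 0=b, 1=b, 2=b, 3=a, 4=b, 5=c, 6=a, 7=a, 8=b, 9=a. Each edge has distinct colors on its endpoints.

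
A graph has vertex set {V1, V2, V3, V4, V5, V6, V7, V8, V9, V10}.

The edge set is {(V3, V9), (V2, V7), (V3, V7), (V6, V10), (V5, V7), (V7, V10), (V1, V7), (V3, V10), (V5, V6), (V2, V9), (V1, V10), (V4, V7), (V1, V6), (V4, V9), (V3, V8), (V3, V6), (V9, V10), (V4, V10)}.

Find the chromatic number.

3

V1, V7, V10 form a triangle, so at least 3 colors are needed.
3 colors suffice: V1=3, V2=2, V3=3, V4=3, V5=2, V6=1, V7=1, V8=1, V9=1, V10=2. No two adjacent vertices share a color.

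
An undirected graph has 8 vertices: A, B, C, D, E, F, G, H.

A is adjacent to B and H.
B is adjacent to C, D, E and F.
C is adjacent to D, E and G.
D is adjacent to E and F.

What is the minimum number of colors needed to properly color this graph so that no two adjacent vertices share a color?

B, C, D, E are mutually adjacent (a clique of size 4), so at least 4 colors are needed.
4 colors suffice: A=blue, B=red, C=green, D=blue, E=yellow, F=green, G=red, H=red. Every edge joins two different colors.

4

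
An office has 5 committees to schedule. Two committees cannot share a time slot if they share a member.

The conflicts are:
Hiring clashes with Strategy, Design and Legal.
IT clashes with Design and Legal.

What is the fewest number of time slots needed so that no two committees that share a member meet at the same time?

2

Hiring and Strategy conflict, so at least 2 time slots are needed.
2 time slots suffice: time slot 1 → {Hiring, IT}; time slot 2 → {Strategy, Design, Legal}. Every pair that conflicts lands in different time slots.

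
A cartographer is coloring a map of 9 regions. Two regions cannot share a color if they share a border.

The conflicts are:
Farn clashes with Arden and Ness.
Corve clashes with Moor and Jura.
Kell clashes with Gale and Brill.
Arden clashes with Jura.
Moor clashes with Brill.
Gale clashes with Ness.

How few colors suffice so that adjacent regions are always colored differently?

The cycle Ness-Gale-Kell-Brill-Moor-Corve-Jura-Arden-Farn-Ness has odd length 9, so it cannot be 2-colored; at least 3 colors are needed.
3 colors suffice: color 1 → {Kell, Arden, Moor, Ness}; color 2 → {Farn, Gale, Brill, Jura}; color 3 → {Corve}. Each listed conflict is separated.

3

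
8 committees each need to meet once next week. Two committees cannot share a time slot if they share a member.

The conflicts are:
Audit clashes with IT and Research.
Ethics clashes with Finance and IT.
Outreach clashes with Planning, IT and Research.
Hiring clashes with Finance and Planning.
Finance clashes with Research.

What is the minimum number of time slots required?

3

The cycle Research-Audit-IT-Ethics-Finance-Research has odd length 5, so it cannot be 2-colored; at least 3 time slots are needed.
3 time slots suffice: time slot 1 → {Planning, IT, Research}; time slot 2 → {Audit, Outreach, Finance}; time slot 3 → {Ethics, Hiring}. Every pair that conflicts lands in different time slots.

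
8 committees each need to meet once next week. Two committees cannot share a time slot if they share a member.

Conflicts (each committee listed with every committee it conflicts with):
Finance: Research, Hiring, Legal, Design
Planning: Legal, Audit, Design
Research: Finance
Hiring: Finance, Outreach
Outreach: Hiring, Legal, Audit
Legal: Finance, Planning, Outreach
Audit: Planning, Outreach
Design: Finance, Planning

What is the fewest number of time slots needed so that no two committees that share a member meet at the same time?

2

Finance and Research conflict, so at least 2 time slots are needed.
Using 2 time slots: Finance=1, Planning=1, Research=2, Hiring=2, Outreach=1, Legal=2, Audit=2, Design=2. No two conflicting committees share a time slot.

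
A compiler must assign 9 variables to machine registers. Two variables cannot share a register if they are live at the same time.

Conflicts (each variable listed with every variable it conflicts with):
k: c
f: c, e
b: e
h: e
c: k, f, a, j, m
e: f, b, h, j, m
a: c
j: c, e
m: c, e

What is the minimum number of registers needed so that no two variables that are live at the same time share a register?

2

k and c conflict, so at least 2 registers are needed.
A valid assignment using 2 registers: k=2, f=2, b=2, h=2, c=1, e=1, a=2, j=2, m=2. Each listed conflict is separated.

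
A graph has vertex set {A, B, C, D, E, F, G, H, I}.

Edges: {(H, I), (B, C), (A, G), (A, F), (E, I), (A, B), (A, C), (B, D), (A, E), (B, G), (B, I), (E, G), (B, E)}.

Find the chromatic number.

A, B, E, G form a clique, so at least 4 colors are needed.
One proper 4-coloring: A=blue, B=red, C=green, D=blue, E=green, F=red, G=yellow, H=red, I=blue. Each edge has distinct colors on its endpoints.

4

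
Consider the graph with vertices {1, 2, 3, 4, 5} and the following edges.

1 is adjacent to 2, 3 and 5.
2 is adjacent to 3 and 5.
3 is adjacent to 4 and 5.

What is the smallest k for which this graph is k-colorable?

1, 2, 3, 5 are mutually adjacent (a clique of size 4), so at least 4 colors are needed.
4 colors suffice: color a → {3}; color b → {1, 4}; color c → {2}; color d → {5}. Every edge joins two different colors.

4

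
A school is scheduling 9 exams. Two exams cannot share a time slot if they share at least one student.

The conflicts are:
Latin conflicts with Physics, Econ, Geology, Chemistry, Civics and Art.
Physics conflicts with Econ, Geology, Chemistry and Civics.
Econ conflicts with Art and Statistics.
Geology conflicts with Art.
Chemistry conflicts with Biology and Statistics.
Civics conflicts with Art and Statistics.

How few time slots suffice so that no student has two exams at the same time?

3

Latin, Physics, Geology pairwise conflict, so at least 3 time slots are needed.
A valid assignment using 3 time slots: Latin=1, Physics=2, Econ=3, Geology=3, Chemistry=3, Biology=1, Civics=3, Art=2, Statistics=1. No two conflicting exams share a time slot.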